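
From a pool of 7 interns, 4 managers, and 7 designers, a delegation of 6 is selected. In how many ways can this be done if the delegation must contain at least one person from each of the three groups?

14651

Unrestricted: C(18,6) = 18564 ways to pick any 6 of the 18.
Selections missing a whole group: no interns → C(11,6) = 462; no managers → C(14,6) = 3003; no designers → C(11,6) = 462.
Add back selections omitting two groups (i.e. drawn from a single group): C(7,6) + C(4,6) + C(7,6) = 14.
By inclusion–exclusion: 18564 − 3927 + 14 = 14651.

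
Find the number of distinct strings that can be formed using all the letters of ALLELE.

ALLELE has 6 letters with E appearing twice and L appearing 3 times.
So there are 6! / (3!·2!) = 60 distinguishable arrangements.

60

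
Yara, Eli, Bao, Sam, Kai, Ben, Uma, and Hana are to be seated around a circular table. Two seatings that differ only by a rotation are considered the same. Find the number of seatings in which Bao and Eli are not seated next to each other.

Without the restriction there are (7)! = 5040 seatings.
Those with Bao next to Eli: fuse the pair into one unit and seat 7 units around a circle — 2·(6)! = 1440.
Subtracting, 5040 − 1440 = 3600.

3600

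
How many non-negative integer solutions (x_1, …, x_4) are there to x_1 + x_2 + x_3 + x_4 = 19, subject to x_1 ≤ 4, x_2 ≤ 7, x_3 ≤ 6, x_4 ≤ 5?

20

Without the upper bounds there are C(22,3) = 1540 ways to split 19 among 4 variables.
Subtract solutions that violate a single cap (substitute x_i' = x_i − (cap_i+1)): x_1 ≥ 5 gives C(17,3) = 680; x_2 ≥ 8 gives C(14,3) = 364; x_3 ≥ 7 gives C(15,3) = 455; x_4 ≥ 6 gives C(16,3) = 560. Together 2059.
Add back pairs where two caps are both exceeded: 84 + 120 + 165 + 35 + 56 + 84 = 544.
Subtract triples: 0 + 1 + 4 + 0 = 5.
By inclusion–exclusion the count is 1540 − 2059 + 544 − 5 = 20.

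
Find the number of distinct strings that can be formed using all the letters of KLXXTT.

180

KLXXTT has 6 letters with T appearing twice and X appearing twice.
So there are 6! / (2!·2!) = 180 distinguishable arrangements.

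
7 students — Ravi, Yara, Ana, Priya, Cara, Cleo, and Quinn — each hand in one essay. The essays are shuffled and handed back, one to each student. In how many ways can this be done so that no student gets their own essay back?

Let Aᵢ be the assignments in which student i gets their own essay. We want the size of the complement of A₁∪…∪A_7.
By inclusion–exclusion this is Σ_{j=0}^{7} (−1)^j C(7,j)·(7−j)!.
Computing: 5040 − 5040 + 2520 − 840 + 210 − 42 + 7 − 1 = 1854.

1854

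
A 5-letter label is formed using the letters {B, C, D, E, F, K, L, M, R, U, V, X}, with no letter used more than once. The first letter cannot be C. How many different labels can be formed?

The first letter has 12−1 = 11 choices (anything except C).
The remaining 4 letters are filled from the other 11 symbols without repetition: 11 × 10 × 9 × 8 = 7920.
Total: 11 × 7920 = 87120.

87120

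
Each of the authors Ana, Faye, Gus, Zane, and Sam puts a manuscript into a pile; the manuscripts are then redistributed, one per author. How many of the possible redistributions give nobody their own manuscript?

Let Aᵢ be the assignments in which author i gets their own manuscript. We want the size of the complement of A₁∪…∪A_5.
By inclusion–exclusion this is Σ_{j=0}^{5} (−1)^j C(5,j)·(5−j)!.
Computing: 120 − 120 + 60 − 20 + 5 − 1 = 44.

44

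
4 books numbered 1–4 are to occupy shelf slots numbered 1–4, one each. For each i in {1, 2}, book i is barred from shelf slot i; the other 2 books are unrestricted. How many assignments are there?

14

Let Aᵢ (for i ∈ {1, 2}) be the placements that put book i in its forbidden shelf slot. Any j of these fix j positions, leaving (4−j)! ways to fill the rest, and there are C(2,j) ways to pick which j.
By inclusion–exclusion, the number of valid placements is Σ_{j=0}^{2} (−1)^j C(2,j)·(4−j)!.
Computing: 24 − 12 + 2 = 14.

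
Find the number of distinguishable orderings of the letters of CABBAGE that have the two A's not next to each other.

Total arrangements of CABBAGE: 7!/(2!·2!) = 1260.
Arrangements with the A's together: treat AA as one letter, giving (6)!/(2!) = 360.
Subtracting, 1260 − 360 = 900 arrangements keep the A's apart.

900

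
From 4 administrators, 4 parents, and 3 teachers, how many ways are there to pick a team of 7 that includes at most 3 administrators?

295

Split by how many administrators are chosen (0 through 3).
Sum: C(4,0)·C(7,7) + C(4,1)·C(7,6) + C(4,2)·C(7,5) + C(4,3)·C(7,4) = 1 + 28 + 126 + 140 = 295.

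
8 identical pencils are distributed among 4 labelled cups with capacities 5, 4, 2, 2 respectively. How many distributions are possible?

By stars and bars, unrestricted non-negative solutions to x_1+…+x_4 = 8 number C(8+3,3) = 165.
Subtract solutions that violate a single cap (substitute x_i' = x_i − (cap_i+1)): x_1 ≥ 6 gives C(5,3) = 10; x_2 ≥ 5 gives C(6,3) = 20; x_3 ≥ 3 gives C(8,3) = 56; x_4 ≥ 3 gives C(8,3) = 56. Together 142.
Add back pairs where two caps are both exceeded: 0 + 0 + 0 + 1 + 1 + 10 = 12.
By inclusion–exclusion the count is 165 − 142 + 12 = 35.

35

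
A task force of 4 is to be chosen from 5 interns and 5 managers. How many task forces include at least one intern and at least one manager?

Unrestricted: C(10,4) = 210 ways to pick any 4 of the 10.
Selections missing a whole group: no interns → C(5,4) = 5; no managers → C(5,4) = 5.
Both groups omitted at once is impossible, so 210 − 10 = 200.

200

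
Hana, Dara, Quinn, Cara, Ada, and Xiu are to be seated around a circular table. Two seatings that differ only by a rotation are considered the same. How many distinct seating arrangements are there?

Fix one person's seat to break rotational symmetry; the remaining 5 people can be arranged in (5)! = 120 ways.

120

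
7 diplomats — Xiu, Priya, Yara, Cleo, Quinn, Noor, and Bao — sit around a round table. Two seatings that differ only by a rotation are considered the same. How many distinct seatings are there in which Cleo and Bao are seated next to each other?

240

Treat {Cleo, Bao} as one unit (2 internal orders) and seat the resulting 6 units around the table: (5)! circular arrangements.
So 2 × (5)! = 2 × 120 = 240.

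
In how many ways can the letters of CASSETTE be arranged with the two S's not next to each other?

3780

There are 8!/(2!·2!·2!) = 5040 arrangements of CASSETTE in total.
Arrangements with the S's together: treat SS as one letter, giving (7)!/(2!·2!) = 1260.
Subtracting, 5040 − 1260 = 3780 arrangements keep the S's apart.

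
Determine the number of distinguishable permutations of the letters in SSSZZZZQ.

280

The 8 letters of SSSZZZZQ have repeats: S appearing 3 times and Z appearing 4 times.
So there are 8! / (4!·3!) = 280 distinguishable arrangements.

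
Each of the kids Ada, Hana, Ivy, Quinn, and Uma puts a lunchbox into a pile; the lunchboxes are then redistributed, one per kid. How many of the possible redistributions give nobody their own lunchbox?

44

Count assignments avoiding every fixed point. For any j of the 5 kids fixed to their own lunchbox, the other 5−j can be arranged in (5−j)! ways.
By inclusion–exclusion this is Σ_{j=0}^{5} (−1)^j C(5,j)·(5−j)!.
Computing: 120 − 120 + 60 − 20 + 5 − 1 = 44.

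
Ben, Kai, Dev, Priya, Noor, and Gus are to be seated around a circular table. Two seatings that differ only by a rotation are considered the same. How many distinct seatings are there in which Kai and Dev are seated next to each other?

48

Treat {Kai, Dev} as one unit (2 internal orders) and seat the resulting 5 units around the table: (4)! circular arrangements.
So 2 × (4)! = 2 × 24 = 48.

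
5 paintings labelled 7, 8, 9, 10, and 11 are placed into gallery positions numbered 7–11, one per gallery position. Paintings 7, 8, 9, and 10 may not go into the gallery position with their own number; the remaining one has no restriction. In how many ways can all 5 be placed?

Let Aᵢ (for 7 ≤ i ≤ 10) be the placements that put painting i in its forbidden gallery position. Any j of these fix j positions, leaving (5−j)! ways to fill the rest, and there are C(4,j) ways to pick which j.
By inclusion–exclusion, the number of valid placements is Σ_{j=0}^{4} (−1)^j C(4,j)·(5−j)!.
Computing: 120 − 96 + 36 − 8 + 1 = 53.

53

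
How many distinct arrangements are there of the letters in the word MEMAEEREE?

MEMAEEREE has 9 letters with E appearing 5 times and M appearing twice.
So there are 9! / (5!·2!) = 1512 distinguishable arrangements.

1512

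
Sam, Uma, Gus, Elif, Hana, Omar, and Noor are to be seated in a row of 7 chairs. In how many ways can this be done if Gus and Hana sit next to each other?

Glue Gus and Hana into one block (2 internal orders), leaving 6 units to arrange in a row.
That gives 2 × 6! = 2 × 720 = 1440.

1440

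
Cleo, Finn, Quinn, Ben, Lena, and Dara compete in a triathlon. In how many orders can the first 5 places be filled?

720

This is an ordered selection of 5 from 6: P(6,5).
That gives 6 × 5 × 4 × 3 × 2 = 720.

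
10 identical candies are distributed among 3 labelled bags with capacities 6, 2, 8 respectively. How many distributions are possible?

18

Without the upper bounds there are C(12,2) = 66 ways to split 10 among 3 bags.
Subtract solutions that violate a single cap (substitute x_i' = x_i − (cap_i+1)): x_1 ≥ 7 gives C(5,2) = 10; x_2 ≥ 3 gives C(9,2) = 36; x_3 ≥ 9 gives C(3,2) = 3. Together 49.
Add back pairs where two caps are both exceeded: 1 + 0 + 0 = 1.
By inclusion–exclusion the count is 66 − 49 + 1 = 18.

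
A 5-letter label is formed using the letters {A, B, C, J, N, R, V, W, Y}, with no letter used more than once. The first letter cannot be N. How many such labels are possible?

13440

The first letter has 9−1 = 8 choices (anything except N).
The remaining 4 letters are filled from the other 8 symbols without repetition: 8 × 7 × 6 × 5 = 1680.
Total: 8 × 1680 = 13440.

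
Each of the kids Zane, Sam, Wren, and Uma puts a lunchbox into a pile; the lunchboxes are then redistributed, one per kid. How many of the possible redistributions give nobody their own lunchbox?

9

Let Aᵢ be the assignments in which kid i gets their own lunchbox. We want the size of the complement of A₁∪…∪A_4.
By inclusion–exclusion this is Σ_{j=0}^{4} (−1)^j C(4,j)·(4−j)!.
Computing: 24 − 24 + 12 − 4 + 1 = 9.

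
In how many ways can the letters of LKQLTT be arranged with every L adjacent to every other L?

60

Treat the 2 copies of L as a single block. The multiset to arrange is then {LL, K, Q, T, T}, 5 items in all.
That gives (5)!/(2!) = 60 arrangements.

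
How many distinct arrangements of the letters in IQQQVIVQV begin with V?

With the first slot taken by V, it remains to arrange the other 8 letters (IQQQIVQV).
Those 8 letters have I appearing twice, Q appearing 4 times, and V appearing twice, giving (8)!/(4!·2!·2!) = 420.

420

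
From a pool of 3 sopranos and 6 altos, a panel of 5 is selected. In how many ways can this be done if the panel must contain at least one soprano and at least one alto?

120

Unrestricted: C(9,5) = 126 ways to pick any 5 of the 9.
Subtract selections that omit an entire group: no sopranos → C(6,5) = 6; no altos → C(3,5) = 0.
Both groups omitted at once is impossible, so 126 − 6 = 120.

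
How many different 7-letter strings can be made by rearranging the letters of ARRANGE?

Letter multiplicities in ARRANGE: A×2, E×1, G×1, N×1, R×2.
So there are 7! / (2!·2!) = 1260 distinguishable arrangements.

1260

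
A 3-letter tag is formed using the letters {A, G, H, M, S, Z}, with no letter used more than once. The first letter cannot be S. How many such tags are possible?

100

The first letter has 6−1 = 5 choices (anything except S).
The remaining 2 letters are filled from the other 5 symbols without repetition: 5 × 4 = 20.
Total: 5 × 20 = 100.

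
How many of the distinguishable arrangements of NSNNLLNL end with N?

With the last slot taken by N, it remains to arrange the other 7 letters (SNNLLNL).
Those 7 letters have L appearing 3 times and N appearing 3 times, giving (7)!/(3!·3!) = 140.

140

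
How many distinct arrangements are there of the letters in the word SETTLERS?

The 8 letters of SETTLERS have repeats: E appearing twice, S appearing twice, and T appearing twice.
Dividing 8! = 40320 by 2!·2!·2! = 8 for the repeated letters gives 5040.

5040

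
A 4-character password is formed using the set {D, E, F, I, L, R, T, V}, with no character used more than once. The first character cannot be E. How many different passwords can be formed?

The first character has 8−1 = 7 choices (anything except E).
The remaining 3 characters are filled from the other 7 symbols without repetition: 7 × 6 × 5 = 210.
Total: 7 × 210 = 1470.

1470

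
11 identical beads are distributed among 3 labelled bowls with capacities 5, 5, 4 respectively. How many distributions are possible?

By stars and bars, unrestricted non-negative solutions to x_1+…+x_3 = 11 number C(11+2,2) = 78.
Subtract solutions that violate a single cap (substitute x_i' = x_i − (cap_i+1)): x_1 ≥ 6 gives C(7,2) = 21; x_2 ≥ 6 gives C(7,2) = 21; x_3 ≥ 5 gives C(8,2) = 28. Together 70.
Add back pairs where two caps are both exceeded: 0 + 1 + 1 = 2.
By inclusion–exclusion the count is 78 − 70 + 2 = 10.

10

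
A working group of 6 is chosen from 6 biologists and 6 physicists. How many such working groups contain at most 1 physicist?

Split by how many physicists are chosen (0 through 1).
Sum: C(6,0)·C(6,6) + C(6,1)·C(6,5) = 1 + 36 = 37.

37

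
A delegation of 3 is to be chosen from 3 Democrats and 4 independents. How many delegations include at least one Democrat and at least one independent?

Total 3-person selections from all 7: C(7,3) = 35.
Subtract selections that omit an entire group: no Democrats → C(4,3) = 4; no independents → C(3,3) = 1.
Both groups omitted at once is impossible, so 35 − 5 = 30.

30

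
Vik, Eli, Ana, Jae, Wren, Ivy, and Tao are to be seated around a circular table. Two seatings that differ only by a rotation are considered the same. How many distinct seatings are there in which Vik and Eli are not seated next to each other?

All circular seatings of 7 people number (6)! = 720.
Seatings with Vik beside Eli: treat them as a block with 2 internal orders, giving 2 × (5)! = 240.
Subtracting, 720 − 240 = 480.

480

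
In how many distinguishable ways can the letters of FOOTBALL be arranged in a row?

10080

Letter multiplicities in FOOTBALL: A×1, B×1, F×1, L×2, O×2, T×1.
Dividing 8! = 40320 by 2!·2! = 4 for the repeated letters gives 10080.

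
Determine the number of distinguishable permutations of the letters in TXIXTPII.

1680

Letter multiplicities in TXIXTPII: I×3, P×1, T×2, X×2.
Dividing 8! = 40320 by 3!·2!·2! = 24 for the repeated letters gives 1680.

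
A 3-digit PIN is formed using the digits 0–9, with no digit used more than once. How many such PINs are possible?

Choose and order 3 of the 10 symbols: the first digit has 10 options, the next 9, then 8.
That product is 10 × 9 × 8 = 720.

720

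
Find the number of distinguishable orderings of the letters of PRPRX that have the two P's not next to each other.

18

There are 5!/(2!·2!) = 30 arrangements of PRPRX in total.
Arrangements with the P's together: treat PP as one letter, giving (4)!/(2!) = 12.
Hence 30 − 12 = 18.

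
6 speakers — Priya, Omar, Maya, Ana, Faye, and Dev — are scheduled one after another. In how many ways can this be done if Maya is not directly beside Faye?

480

There are 6! = 720 arrangements in all. If Maya and Faye are adjacent, merging them into one block gives 2·(5)! = 240 arrangements.
So 720 − 240 = 480 arrangements keep them apart.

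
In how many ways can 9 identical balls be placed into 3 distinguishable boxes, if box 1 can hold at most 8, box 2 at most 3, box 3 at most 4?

19

Ignoring the caps, the number of non-negative solutions to x_1+…+x_3 = 9 is C(11,2) = 55.
Subtract solutions that violate a single cap (substitute x_i' = x_i − (cap_i+1)): x_1 ≥ 9 gives C(2,2) = 1; x_2 ≥ 4 gives C(7,2) = 21; x_3 ≥ 5 gives C(6,2) = 15. Together 37.
Add back pairs where two caps are both exceeded: 0 + 0 + 1 = 1.
By inclusion–exclusion the count is 55 − 37 + 1 = 19.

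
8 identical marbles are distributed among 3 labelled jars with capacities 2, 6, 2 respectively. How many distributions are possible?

Ignoring the caps, the number of non-negative solutions to x_1+…+x_3 = 8 is C(10,2) = 45.
Subtract solutions that violate a single cap (substitute x_i' = x_i − (cap_i+1)): x_1 ≥ 3 gives C(7,2) = 21; x_2 ≥ 7 gives C(3,2) = 3; x_3 ≥ 3 gives C(7,2) = 21. Together 45.
Add back pairs where two caps are both exceeded: 0 + 6 + 0 = 6.
By inclusion–exclusion the count is 45 − 45 + 6 = 6.

6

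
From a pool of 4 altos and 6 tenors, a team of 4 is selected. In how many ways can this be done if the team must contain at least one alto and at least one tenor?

With no constraint there are C(10,4) = 210 possible selections.
Subtract selections that omit an entire group: no altos → C(6,4) = 15; no tenors → C(4,4) = 1.
Both groups omitted at once is impossible, so 210 − 16 = 194.

194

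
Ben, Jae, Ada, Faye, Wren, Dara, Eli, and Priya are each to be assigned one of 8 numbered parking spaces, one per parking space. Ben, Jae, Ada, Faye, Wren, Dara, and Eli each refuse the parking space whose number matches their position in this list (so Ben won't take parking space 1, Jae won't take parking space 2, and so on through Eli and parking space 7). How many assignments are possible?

Let Aᵢ (for 1 ≤ i ≤ 7) be the placements that put person i in their forbidden parking space. Any j of these fix j positions, leaving (8−j)! ways to fill the rest, and there are C(7,j) ways to pick which j.
By inclusion–exclusion, the number of valid placements is Σ_{j=0}^{7} (−1)^j C(7,j)·(8−j)!.
Computing: 40320 − 35280 + 15120 − 4200 + 840 − 126 + 14 − 1 = 16687.

16687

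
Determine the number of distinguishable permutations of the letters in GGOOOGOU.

GGOOOGOU has 8 letters with G appearing 3 times and O appearing 4 times.
The number of distinct arrangements is 8!/(4!·3!) = 40320/144 = 280.

280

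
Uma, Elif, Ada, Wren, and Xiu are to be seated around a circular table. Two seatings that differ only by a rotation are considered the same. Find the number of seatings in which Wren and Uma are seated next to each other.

12

Treat {Wren, Uma} as one unit (2 internal orders) and seat the resulting 4 units around the table: (3)! circular arrangements.
So 2 × (3)! = 2 × 6 = 12.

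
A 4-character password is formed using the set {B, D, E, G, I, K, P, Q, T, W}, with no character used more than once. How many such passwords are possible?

5040

With no repetition, fill the 4 characters in order: 10 choices, then 9, down to 7.
10 × 9 × 8 × 7 = 5040.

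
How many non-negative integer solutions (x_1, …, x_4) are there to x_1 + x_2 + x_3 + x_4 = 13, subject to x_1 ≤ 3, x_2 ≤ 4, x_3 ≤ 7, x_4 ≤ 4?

50

Ignoring the caps, the number of non-negative solutions to x_1+…+x_4 = 13 is C(16,3) = 560.
Subtract solutions that violate a single cap (substitute x_i' = x_i − (cap_i+1)): x_1 ≥ 4 gives C(12,3) = 220; x_2 ≥ 5 gives C(11,3) = 165; x_3 ≥ 8 gives C(8,3) = 56; x_4 ≥ 5 gives C(11,3) = 165. Together 606.
Add back pairs where two caps are both exceeded: 35 + 4 + 35 + 1 + 20 + 1 = 96.
By inclusion–exclusion the count is 560 − 606 + 96 = 50.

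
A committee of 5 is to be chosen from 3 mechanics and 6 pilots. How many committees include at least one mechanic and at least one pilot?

Total 5-person selections from all 9: C(9,5) = 126.
Subtract selections that omit an entire group: no mechanics → C(6,5) = 6; no pilots → C(3,5) = 0.
Both groups omitted at once is impossible, so 126 − 6 = 120.

120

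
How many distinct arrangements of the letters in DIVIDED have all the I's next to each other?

120

Treat the 2 copies of I as a single block. The multiset to arrange is then {II, D, D, D, E, V}, 6 items in all.
That gives (6)!/(3!) = 120 arrangements.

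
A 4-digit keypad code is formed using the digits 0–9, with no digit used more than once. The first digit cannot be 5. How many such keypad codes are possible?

4536

The first digit has 10−1 = 9 choices (anything except 5).
The remaining 3 digits are filled from the other 9 symbols without repetition: 9 × 8 × 7 = 504.
Total: 9 × 504 = 4536.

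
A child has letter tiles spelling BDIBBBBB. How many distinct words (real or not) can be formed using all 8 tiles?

56

Letter multiplicities in BDIBBBBB: B×6, D×1, I×1.
The number of distinct arrangements is 8!/(6!) = 40320/720 = 56.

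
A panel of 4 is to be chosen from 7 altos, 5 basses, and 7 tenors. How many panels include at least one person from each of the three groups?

Total 4-person selections from all 19: C(19,4) = 3876.
Selections missing a whole group: no altos → C(12,4) = 495; no basses → C(14,4) = 1001; no tenors → C(12,4) = 495.
Add back selections omitting two groups (i.e. drawn from a single group): C(7,4) + C(5,4) + C(7,4) = 75.
By inclusion–exclusion: 3876 − 1991 + 75 = 1960.

1960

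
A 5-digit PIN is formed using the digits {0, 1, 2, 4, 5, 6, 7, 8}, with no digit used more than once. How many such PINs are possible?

6720

Choose and order 5 of the 8 symbols: the first digit has 8 options, the next 7, and so on down to 4.
8 × 7 × 6 × 5 × 4 = 6720.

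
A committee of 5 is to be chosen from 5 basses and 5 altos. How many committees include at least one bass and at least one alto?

250

Unrestricted: C(10,5) = 252 ways to pick any 5 of the 10.
Selections missing a whole group: no basses → C(5,5) = 1; no altos → C(5,5) = 1.
Both groups omitted at once is impossible, so 252 − 2 = 250.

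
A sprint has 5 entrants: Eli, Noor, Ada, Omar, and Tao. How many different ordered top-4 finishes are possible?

120

This is an ordered selection of 4 from 5: P(5,4).
That gives 5 × 4 × 3 × 2 = 120.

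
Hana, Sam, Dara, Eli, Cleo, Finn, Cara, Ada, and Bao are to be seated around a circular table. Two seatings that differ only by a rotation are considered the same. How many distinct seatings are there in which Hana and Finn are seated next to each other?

Treat {Hana, Finn} as one unit (2 internal orders) and seat the resulting 8 units around the table: (7)! circular arrangements.
So 2 × (7)! = 2 × 5040 = 10080.

10080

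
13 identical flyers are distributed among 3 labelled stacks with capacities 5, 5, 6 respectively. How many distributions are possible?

By stars and bars, unrestricted non-negative solutions to x_1+…+x_3 = 13 number C(13+2,2) = 105.
Subtract solutions that violate a single cap (substitute x_i' = x_i − (cap_i+1)): x_1 ≥ 6 gives C(9,2) = 36; x_2 ≥ 6 gives C(9,2) = 36; x_3 ≥ 7 gives C(8,2) = 28. Together 100.
Add back pairs where two caps are both exceeded: 3 + 1 + 1 = 5.
By inclusion–exclusion the count is 105 − 100 + 5 = 10.

10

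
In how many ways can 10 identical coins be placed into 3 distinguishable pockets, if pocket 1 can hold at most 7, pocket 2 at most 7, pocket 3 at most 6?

44

By stars and bars, unrestricted non-negative solutions to x_1+…+x_3 = 10 number C(10+2,2) = 66.
Subtract solutions that violate a single cap (substitute x_i' = x_i − (cap_i+1)): x_1 ≥ 8 gives C(4,2) = 6; x_2 ≥ 8 gives C(4,2) = 6; x_3 ≥ 7 gives C(5,2) = 10. Together 22.
No two caps can be exceeded simultaneously, so the pair terms are all 0.
By inclusion–exclusion the count is 66 − 22 + 0 = 44.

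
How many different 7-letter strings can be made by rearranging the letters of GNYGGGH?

210

The 7 letters of GNYGGGH have repeats: G appearing 4 times.
The number of distinct arrangements is 7!/(4!) = 5040/24 = 210.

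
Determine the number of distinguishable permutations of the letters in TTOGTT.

30

Letter multiplicities in TTOGTT: G×1, O×1, T×4.
So there are 6! / (4!) = 30 distinguishable arrangements.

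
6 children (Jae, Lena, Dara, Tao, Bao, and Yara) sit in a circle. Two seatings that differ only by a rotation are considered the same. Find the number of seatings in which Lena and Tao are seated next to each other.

Glue Lena and Tao into a block (2 internal orders). Seating 5 units around a circle gives (4)! arrangements.
So 2 × (4)! = 2 × 24 = 48.

48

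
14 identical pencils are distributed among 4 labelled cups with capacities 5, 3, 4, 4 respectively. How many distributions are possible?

Without the upper bounds there are C(17,3) = 680 ways to split 14 among 4 cups.
Subtract solutions that violate a single cap (substitute x_i' = x_i − (cap_i+1)): x_1 ≥ 6 gives C(11,3) = 165; x_2 ≥ 4 gives C(13,3) = 286; x_3 ≥ 5 gives C(12,3) = 220; x_4 ≥ 5 gives C(12,3) = 220. Together 891.
Add back pairs where two caps are both exceeded: 35 + 20 + 20 + 56 + 56 + 35 = 222.
Subtract triples: 0 + 0 + 0 + 1 = 1.
By inclusion–exclusion the count is 680 − 891 + 222 − 1 = 10.

10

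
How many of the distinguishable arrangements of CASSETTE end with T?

Fix T in the last position and arrange the remaining 7 letters.
Those 7 letters have E appearing twice and S appearing twice, giving (7)!/(2!·2!) = 1260.

1260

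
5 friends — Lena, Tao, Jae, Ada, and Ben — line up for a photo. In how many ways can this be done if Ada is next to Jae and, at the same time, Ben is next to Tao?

24

Treat {Ada,Jae} as one block (2 orders) and {Ben,Tao} as another (2 orders).
That leaves 3 units to arrange: 2 × 2 × 3! = 4 × 6 = 24.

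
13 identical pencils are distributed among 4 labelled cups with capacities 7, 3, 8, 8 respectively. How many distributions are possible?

By stars and bars, unrestricted non-negative solutions to x_1+…+x_4 = 13 number C(13+3,3) = 560.
Subtract solutions that violate a single cap (substitute x_i' = x_i − (cap_i+1)): x_1 ≥ 8 gives C(8,3) = 56; x_2 ≥ 4 gives C(12,3) = 220; x_3 ≥ 9 gives C(7,3) = 35; x_4 ≥ 9 gives C(7,3) = 35. Together 346.
Add back pairs where two caps are both exceeded: 4 + 0 + 0 + 1 + 1 + 0 = 6.
By inclusion–exclusion the count is 560 − 346 + 6 = 220.

220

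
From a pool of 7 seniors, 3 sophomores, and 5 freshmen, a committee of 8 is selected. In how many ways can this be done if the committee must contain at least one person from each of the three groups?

5894

Total 8-person selections from all 15: C(15,8) = 6435.
Selections missing a whole group: no seniors → C(8,8) = 1; no sophomores → C(12,8) = 495; no freshmen → C(10,8) = 45.
Add back selections omitting two groups (i.e. drawn from a single group): C(7,8) + C(3,8) + C(5,8) = 0.
By inclusion–exclusion: 6435 − 541 + 0 = 5894.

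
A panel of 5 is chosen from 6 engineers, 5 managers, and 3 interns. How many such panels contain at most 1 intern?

Split by how many interns are chosen (0 through 1).
Sum: C(3,0)·C(11,5) + C(3,1)·C(11,4) = 462 + 990 = 1452.

1452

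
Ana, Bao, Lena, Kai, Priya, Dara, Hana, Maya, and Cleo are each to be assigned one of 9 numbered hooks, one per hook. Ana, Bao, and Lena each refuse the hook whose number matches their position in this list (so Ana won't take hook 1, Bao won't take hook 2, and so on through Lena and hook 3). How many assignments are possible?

Let Aᵢ (for i ∈ {1, 2, 3}) be the placements that put person i in their forbidden hook. Any j of these fix j positions, leaving (9−j)! ways to fill the rest, and there are C(3,j) ways to pick which j.
By inclusion–exclusion, the number of valid placements is Σ_{j=0}^{3} (−1)^j C(3,j)·(9−j)!.
Computing: 362880 − 120960 + 15120 − 720 = 256320.

256320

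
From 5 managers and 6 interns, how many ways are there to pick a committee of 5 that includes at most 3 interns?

Split by how many interns are chosen (0 through 3).
Sum: C(6,0)·C(5,5) + C(6,1)·C(5,4) + C(6,2)·C(5,3) + C(6,3)·C(5,2) = 1 + 30 + 150 + 200 = 381.

381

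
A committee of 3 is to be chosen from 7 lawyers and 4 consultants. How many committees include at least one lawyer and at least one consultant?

126

Total 3-person selections from all 11: C(11,3) = 165.
Selections missing a whole group: no lawyers → C(4,3) = 4; no consultants → C(7,3) = 35.
Both groups omitted at once is impossible, so 165 − 39 = 126.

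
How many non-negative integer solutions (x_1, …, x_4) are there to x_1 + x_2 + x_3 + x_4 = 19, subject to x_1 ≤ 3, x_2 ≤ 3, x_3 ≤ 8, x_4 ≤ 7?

10

Without the upper bounds there are C(22,3) = 1540 ways to split 19 among 4 variables.
Subtract solutions that violate a single cap (substitute x_i' = x_i − (cap_i+1)): x_1 ≥ 4 gives C(18,3) = 816; x_2 ≥ 4 gives C(18,3) = 816; x_3 ≥ 9 gives C(13,3) = 286; x_4 ≥ 8 gives C(14,3) = 364. Together 2282.
Add back pairs where two caps are both exceeded: 364 + 84 + 120 + 84 + 120 + 10 = 782.
Subtract triples: 10 + 20 + 0 + 0 = 30.
By inclusion–exclusion the count is 1540 − 2282 + 782 − 30 = 10.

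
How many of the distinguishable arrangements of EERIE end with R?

With the last slot taken by R, it remains to arrange the other 4 letters (EEIE).
Those 4 letters have E appearing 3 times, giving (4)!/(3!) = 4.

4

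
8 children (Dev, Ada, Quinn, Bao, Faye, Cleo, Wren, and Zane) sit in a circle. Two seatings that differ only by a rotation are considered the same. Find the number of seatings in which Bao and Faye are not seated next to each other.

3600

Without the restriction there are (7)! = 5040 seatings.
Seatings with Bao beside Faye: treat them as a block with 2 internal orders, giving 2 × (6)! = 1440.
Subtracting, 5040 − 1440 = 3600.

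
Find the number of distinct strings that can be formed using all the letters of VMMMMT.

The 6 letters of VMMMMT have repeats: M appearing 4 times.
So there are 6! / (4!) = 30 distinguishable arrangements.

30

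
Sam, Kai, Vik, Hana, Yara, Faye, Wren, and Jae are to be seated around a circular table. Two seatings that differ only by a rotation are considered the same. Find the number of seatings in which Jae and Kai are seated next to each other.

Treat {Jae, Kai} as one unit (2 internal orders) and seat the resulting 7 units around the table: (6)! circular arrangements.
So 2 × (6)! = 2 × 720 = 1440.

1440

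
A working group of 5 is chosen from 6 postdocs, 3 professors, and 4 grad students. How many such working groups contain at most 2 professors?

1242

Split by how many professors are chosen (0 through 2).
Sum: C(3,0)·C(10,5) + C(3,1)·C(10,4) + C(3,2)·C(10,3) = 252 + 630 + 360 = 1242.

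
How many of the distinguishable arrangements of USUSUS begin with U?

10

With the first slot taken by U, it remains to arrange the other 5 letters (SUSUS).
Those 5 letters have S appearing 3 times and U appearing twice, giving (5)!/(3!·2!) = 10.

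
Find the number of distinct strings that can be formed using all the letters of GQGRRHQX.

GQGRRHQX has 8 letters with G appearing twice, Q appearing twice, and R appearing twice.
The number of distinct arrangements is 8!/(2!·2!·2!) = 40320/8 = 5040.

5040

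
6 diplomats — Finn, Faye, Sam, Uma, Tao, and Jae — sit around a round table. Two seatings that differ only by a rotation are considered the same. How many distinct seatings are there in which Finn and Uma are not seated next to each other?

All circular seatings of 6 people number (5)! = 120.
Seatings with Finn beside Uma: treat them as a block with 2 internal orders, giving 2 × (4)! = 48.
Subtracting, 120 − 48 = 72.

72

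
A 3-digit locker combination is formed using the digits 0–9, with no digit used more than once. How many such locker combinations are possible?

Choose and order 3 of the 10 symbols: the first digit has 10 options, the next 9, then 8.
10 × 9 × 8 = 720.

720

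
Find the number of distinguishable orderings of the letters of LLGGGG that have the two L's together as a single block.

5

Treat the 2 copies of L as a single block. The multiset to arrange is then {LL, G, G, G, G}, 5 items in all.
That gives (5)!/(4!) = 5 arrangements.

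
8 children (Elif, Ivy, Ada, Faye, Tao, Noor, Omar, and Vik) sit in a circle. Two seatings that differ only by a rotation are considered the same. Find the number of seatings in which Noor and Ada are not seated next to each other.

3600

All circular seatings of 8 people number (7)! = 5040.
Those with Noor next to Ada: fuse the pair into one unit and seat 7 units around a circle — 2·(6)! = 1440.
Subtracting, 5040 − 1440 = 3600.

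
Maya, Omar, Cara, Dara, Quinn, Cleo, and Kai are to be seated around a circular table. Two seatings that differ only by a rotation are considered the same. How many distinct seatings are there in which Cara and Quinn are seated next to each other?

240

Treat {Cara, Quinn} as one unit (2 internal orders) and seat the resulting 6 units around the table: (5)! circular arrangements.
So 2 × (5)! = 2 × 120 = 240.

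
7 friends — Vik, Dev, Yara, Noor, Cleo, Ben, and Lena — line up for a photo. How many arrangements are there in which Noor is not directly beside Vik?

Of the 7! = 5040 arrangements, those with Noor and Vik adjacent number 2 × 6! = 1440 (treat the pair as a block with 2 internal orders).
Complementary counting: 5040 − 1440 = 3600.

3600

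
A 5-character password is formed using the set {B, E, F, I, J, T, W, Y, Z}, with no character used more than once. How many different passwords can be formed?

15120

With no repetition, fill the 5 characters in order: 9 choices, then 8, down to 5.
That product is 9 × 8 × 7 × 6 × 5 = 15120.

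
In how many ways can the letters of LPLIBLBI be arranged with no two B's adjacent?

1260

Total arrangements of LPLIBLBI: 8!/(3!·2!·2!) = 1680.
If the two B's are adjacent, glue them into one block, leaving 7 items to arrange: (7)!/(3!·2!) = 420 ways.
Hence 1680 − 420 = 1260.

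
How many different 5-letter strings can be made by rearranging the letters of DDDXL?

20

Letter multiplicities in DDDXL: D×3, L×1, X×1.
Dividing 5! = 120 by 3! = 6 for the repeated letters gives 20.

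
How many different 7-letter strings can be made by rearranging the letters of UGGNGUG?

105

Letter multiplicities in UGGNGUG: G×4, N×1, U×2.
The number of distinct arrangements is 7!/(4!·2!) = 5040/48 = 105.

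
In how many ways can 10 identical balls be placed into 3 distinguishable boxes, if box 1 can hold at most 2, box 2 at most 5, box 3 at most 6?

By stars and bars, unrestricted non-negative solutions to x_1+…+x_3 = 10 number C(10+2,2) = 66.
Subtract solutions that violate a single cap (substitute x_i' = x_i − (cap_i+1)): x_1 ≥ 3 gives C(9,2) = 36; x_2 ≥ 6 gives C(6,2) = 15; x_3 ≥ 7 gives C(5,2) = 10. Together 61.
Add back pairs where two caps are both exceeded: 3 + 1 + 0 = 4.
By inclusion–exclusion the count is 66 − 61 + 4 = 9.

9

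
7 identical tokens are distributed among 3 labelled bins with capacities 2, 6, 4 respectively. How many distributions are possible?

Ignoring the caps, the number of non-negative solutions to x_1+…+x_3 = 7 is C(9,2) = 36.
Subtract solutions that violate a single cap (substitute x_i' = x_i − (cap_i+1)): x_1 ≥ 3 gives C(6,2) = 15; x_2 ≥ 7 gives C(2,2) = 1; x_3 ≥ 5 gives C(4,2) = 6. Together 22.
No two caps can be exceeded simultaneously, so the pair terms are all 0.
By inclusion–exclusion the count is 36 − 22 + 0 = 14.

14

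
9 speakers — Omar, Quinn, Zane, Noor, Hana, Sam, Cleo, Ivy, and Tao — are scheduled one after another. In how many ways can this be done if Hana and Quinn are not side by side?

282240

There are 9! = 362880 arrangements in all. If Hana and Quinn are adjacent, merging them into one block gives 2·(8)! = 80640 arrangements.
So 362880 − 80640 = 282240 arrangements keep them apart.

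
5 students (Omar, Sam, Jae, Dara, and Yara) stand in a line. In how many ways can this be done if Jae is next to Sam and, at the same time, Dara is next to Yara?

Treat {Jae,Sam} as one block (2 orders) and {Dara,Yara} as another (2 orders).
That leaves 3 units to arrange: 2 × 2 × 3! = 4 × 6 = 24.

24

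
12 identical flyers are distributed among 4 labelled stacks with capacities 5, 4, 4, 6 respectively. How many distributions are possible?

95

Ignoring the caps, the number of non-negative solutions to x_1+…+x_4 = 12 is C(15,3) = 455.
Subtract solutions that violate a single cap (substitute x_i' = x_i − (cap_i+1)): x_1 ≥ 6 gives C(9,3) = 84; x_2 ≥ 5 gives C(10,3) = 120; x_3 ≥ 5 gives C(10,3) = 120; x_4 ≥ 7 gives C(8,3) = 56. Together 380.
Add back pairs where two caps are both exceeded: 4 + 4 + 0 + 10 + 1 + 1 = 20.
By inclusion–exclusion the count is 455 − 380 + 20 = 95.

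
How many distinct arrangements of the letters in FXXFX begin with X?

Fix X in the first position and arrange the remaining 4 letters.
Those 4 letters have F appearing twice and X appearing twice, giving (4)!/(2!·2!) = 6.

6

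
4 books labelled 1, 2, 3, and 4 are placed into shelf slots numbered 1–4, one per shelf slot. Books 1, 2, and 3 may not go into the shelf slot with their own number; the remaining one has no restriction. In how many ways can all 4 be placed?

11

Let Aᵢ (for i ∈ {1, 2, 3}) be the placements that put book i in its forbidden shelf slot. Any j of these fix j positions, leaving (4−j)! ways to fill the rest, and there are C(3,j) ways to pick which j.
By inclusion–exclusion, the number of valid placements is Σ_{j=0}^{3} (−1)^j C(3,j)·(4−j)!.
Computing: 24 − 18 + 6 − 1 = 11.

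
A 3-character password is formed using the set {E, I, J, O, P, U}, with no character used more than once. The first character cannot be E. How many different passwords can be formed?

The first character has 6−1 = 5 choices (anything except E).
The remaining 2 characters are filled from the other 5 symbols without repetition: 5 × 4 = 20.
Total: 5 × 20 = 100.

100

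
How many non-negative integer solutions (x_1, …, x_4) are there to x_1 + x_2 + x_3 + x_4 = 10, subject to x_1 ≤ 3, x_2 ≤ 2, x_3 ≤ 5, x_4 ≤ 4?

30

Without the upper bounds there are C(13,3) = 286 ways to split 10 among 4 variables.
Subtract solutions that violate a single cap (substitute x_i' = x_i − (cap_i+1)): x_1 ≥ 4 gives C(9,3) = 84; x_2 ≥ 3 gives C(10,3) = 120; x_3 ≥ 6 gives C(7,3) = 35; x_4 ≥ 5 gives C(8,3) = 56. Together 295.
Add back pairs where two caps are both exceeded: 20 + 1 + 4 + 4 + 10 + 0 = 39.
By inclusion–exclusion the count is 286 − 295 + 39 = 30.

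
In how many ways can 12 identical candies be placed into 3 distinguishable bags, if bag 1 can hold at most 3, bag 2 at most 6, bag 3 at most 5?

6

Without the upper bounds there are C(14,2) = 91 ways to split 12 among 3 bags.
Subtract solutions that violate a single cap (substitute x_i' = x_i − (cap_i+1)): x_1 ≥ 4 gives C(10,2) = 45; x_2 ≥ 7 gives C(7,2) = 21; x_3 ≥ 6 gives C(8,2) = 28. Together 94.
Add back pairs where two caps are both exceeded: 3 + 6 + 0 = 9.
By inclusion–exclusion the count is 91 − 94 + 9 = 6.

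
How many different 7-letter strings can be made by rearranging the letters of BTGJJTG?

630

Letter multiplicities in BTGJJTG: B×1, G×2, J×2, T×2.
Dividing 7! = 5040 by 2!·2!·2! = 8 for the repeated letters gives 630.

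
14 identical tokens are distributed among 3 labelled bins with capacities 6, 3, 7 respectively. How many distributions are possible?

6

Without the upper bounds there are C(16,2) = 120 ways to split 14 among 3 bins.
Subtract solutions that violate a single cap (substitute x_i' = x_i − (cap_i+1)): x_1 ≥ 7 gives C(9,2) = 36; x_2 ≥ 4 gives C(12,2) = 66; x_3 ≥ 8 gives C(8,2) = 28. Together 130.
Add back pairs where two caps are both exceeded: 10 + 0 + 6 = 16.
By inclusion–exclusion the count is 120 − 130 + 16 = 6.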